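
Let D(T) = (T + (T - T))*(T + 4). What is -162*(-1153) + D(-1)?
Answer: 186783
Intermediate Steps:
D(T) = T*(4 + T) (D(T) = (T + 0)*(4 + T) = T*(4 + T))
-162*(-1153) + D(-1) = -162*(-1153) - (4 - 1) = 186786 - 1*3 = 186786 - 3 = 186783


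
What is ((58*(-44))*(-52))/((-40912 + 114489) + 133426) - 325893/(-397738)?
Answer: 120242252231/82332959214 ≈ 1.4604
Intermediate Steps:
((58*(-44))*(-52))/((-40912 + 114489) + 133426) - 325893/(-397738) = (-2552*(-52))/(73577 + 133426) - 325893*(-1/397738) = 132704/207003 + 325893/397738 = 120242252231/82332959214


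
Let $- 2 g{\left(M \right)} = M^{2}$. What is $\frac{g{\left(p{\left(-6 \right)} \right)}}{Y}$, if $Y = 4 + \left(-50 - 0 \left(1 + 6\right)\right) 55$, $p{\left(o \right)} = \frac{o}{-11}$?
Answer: $\frac{9}{166133} \approx 5.4173 \cdot 10^{-5}$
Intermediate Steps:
$p{\left(o \right)} = - \frac{o}{11}$ ($p{\left(o \right)} = o \left(- \frac{1}{11}\right) = - \frac{o}{11}$)
$Y = -2746$ ($Y = 4 + \left(-50 - 0 \cdot 7\right) 55 = 4 + \left(-50 - 0\right) 55 = 4 + \left(-50 + 0\right) 55 = 4 - 2750 = -2746$)
$g{\left(M \right)} = - \frac{M^{2}}{2}$
$\frac{g{\left(p{\left(-6 \right)} \right)}}{Y} = \frac{\left(- \frac{1}{2}\right) \left(\left(- \frac{1}{11}\right) \left(-6\right)\right)^{2}}{-2746} = - \frac{\left(\frac{6}{11}\right)^{2}}{2} \left(- \frac{1}{2746}\right) = \left(- \frac{1}{2}\right) \frac{36}{121} \left(- \frac{1}{2746}\right) = \left(- \frac{18}{121}\right) \left(- \frac{1}{2746}\right) = \frac{9}{166133}$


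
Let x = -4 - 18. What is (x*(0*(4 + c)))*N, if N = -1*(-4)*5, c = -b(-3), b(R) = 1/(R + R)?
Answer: 0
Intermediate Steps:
x = -22
b(R) = 1/(2*R)
c = ⅙ (c = -1/(2*(-3)) = -(-1)/(2*3) = -1*(-⅙) = ⅙ ≈ 0.16667)
N = 20 (N = 4*5 = 20)
(x*(0*(4 + c)))*N = -0*(4 + ⅙)*20 = -0*25/6*20 = -22*0*20 = 0*20 = 0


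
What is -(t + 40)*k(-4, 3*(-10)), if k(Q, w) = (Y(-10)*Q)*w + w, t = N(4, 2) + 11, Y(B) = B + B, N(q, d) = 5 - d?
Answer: 131220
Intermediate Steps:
Y(B) = 2*B
t = 14 (t = (5 - 1*2) + 11 = (5 - 2) + 11 = 3 + 11 = 14)
k(Q, w) = w - 20*Q*w (k(Q, w) = ((2*(-10))*Q)*w + w = (-20*Q)*w + w = -20*Q*w + w = w - 20*Q*w)
-(t + 40)*k(-4, 3*(-10)) = -(14 + 40)*(3*(-10))*(1 - 20*(-4)) = -54*(-30*(1 + 80)) = -54*(-30*81) = -54*(-2430) = -1*(-131220) = 131220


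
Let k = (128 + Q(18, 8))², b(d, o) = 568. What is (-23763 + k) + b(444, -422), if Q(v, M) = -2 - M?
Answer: -9271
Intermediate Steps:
k = 13924 (k = (128 + (-2 - 1*8))² = (128 + (-2 - 8))² = (128 - 10)² = 118² = 13924)
(-23763 + k) + b(444, -422) = (-23763 + 13924) + 568 = -9839 + 568 = -9271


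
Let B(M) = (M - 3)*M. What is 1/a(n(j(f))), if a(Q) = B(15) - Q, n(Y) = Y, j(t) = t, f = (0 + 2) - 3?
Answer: 1/181 ≈ 0.0055249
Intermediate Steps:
f = -1 (f = 2 - 3 = -1)
B(M) = M*(-3 + M) (B(M) = (-3 + M)*M = M*(-3 + M))
a(Q) = 180 - Q (a(Q) = 15*(-3 + 15) - Q = 15*12 - Q = 180 - Q)
1/a(n(j(f))) = 1/(180 - 1*(-1)) = 1/(180 + 1) = 1/181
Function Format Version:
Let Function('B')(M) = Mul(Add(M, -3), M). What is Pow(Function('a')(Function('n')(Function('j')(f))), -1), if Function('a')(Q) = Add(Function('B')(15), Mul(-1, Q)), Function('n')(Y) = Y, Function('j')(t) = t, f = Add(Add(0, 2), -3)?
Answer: Rational(1, 181) ≈ 0.0055249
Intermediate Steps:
f = -1 (f = Add(2, -3) = -1)
Function('B')(M) = Mul(M, Add(-3, M)) (Function('B')(M) = Mul(Add(-3, M), M) = Mul(M, Add(-3, M)))
Function('a')(Q) = Add(180, Mul(-1, Q)) (Function('a')(Q) = Add(Mul(15, Add(-3, 15)), Mul(-1, Q)) = Add(Mul(15, 12), Mul(-1, Q)) = Add(180, Mul(-1, Q)))
Pow(Function('a')(Function('n')(Function('j')(f))), -1) = Pow(Add(180, Mul(-1, -1)), -1) = Pow(Add(180, 1), -1) = Pow(181, -1) = Rational(1, 181)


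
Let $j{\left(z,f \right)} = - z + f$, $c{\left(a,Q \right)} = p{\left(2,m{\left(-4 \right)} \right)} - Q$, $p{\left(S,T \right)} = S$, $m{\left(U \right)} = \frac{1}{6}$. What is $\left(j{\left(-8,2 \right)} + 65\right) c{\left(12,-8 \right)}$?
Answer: $750$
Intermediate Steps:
$m{\left(U \right)} = \frac{1}{6}$
$c{\left(a,Q \right)} = 2 - Q$
$j{\left(z,f \right)} = f - z$
$\left(j{\left(-8,2 \right)} + 65\right) c{\left(12,-8 \right)} = \left(\left(2 - -8\right) + 65\right) \left(2 - -8\right) = \left(\left(2 + 8\right) + 65\right) \left(2 + 8\right) = \left(10 + 65\right) 10 = 75 \cdot 10 = 750$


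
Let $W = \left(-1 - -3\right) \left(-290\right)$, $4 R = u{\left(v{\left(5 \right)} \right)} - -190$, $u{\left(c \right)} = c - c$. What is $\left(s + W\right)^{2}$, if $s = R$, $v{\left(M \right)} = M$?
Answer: $\frac{1134225}{4} \approx 2.8356 \cdot 10^{5}$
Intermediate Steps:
$u{\left(c \right)} = 0$
$R = \frac{95}{2}$ ($R = \frac{0 - -190}{4} = \frac{0 + 190}{4} = \frac{1}{4} \cdot 190 = \frac{95}{2} \approx 47.5$)
$s = \frac{95}{2} \approx 47.5$
$W = -580$ ($W = \left(-1 + 3\right) \left(-290\right) = 2 \left(-290\right) = -580$)
$\left(s + W\right)^{2} = \left(\frac{95}{2} - 580\right)^{2} = \left(- \frac{1065}{2}\right)^{2} = \frac{1134225}{4}$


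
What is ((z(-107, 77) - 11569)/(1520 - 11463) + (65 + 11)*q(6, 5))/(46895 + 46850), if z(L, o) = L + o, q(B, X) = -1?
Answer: -744069/932106535 ≈ -0.00079827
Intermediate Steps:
((z(-107, 77) - 11569)/(1520 - 11463) + (65 + 11)*q(6, 5))/(46895 + 46850) = (((-107 + 77) - 11569)/(1520 - 11463) + (65 + 11)*(-1))/(46895 + 46850) = ((-30 - 11569)/(-9943) + 76*(-1))/93745 = (-11599*(-1/9943) - 76)*(1/93745) = (11599/9943 - 76)*(1/93745) = -744069/9943*1/93745 = -744069/932106535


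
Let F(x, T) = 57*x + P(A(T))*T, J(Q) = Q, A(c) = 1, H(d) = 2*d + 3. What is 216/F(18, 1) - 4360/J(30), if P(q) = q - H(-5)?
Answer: -225088/1551 ≈ -145.12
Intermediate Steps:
H(d) = 3 + 2*d
P(q) = 7 + q (P(q) = q - (3 + 2*(-5)) = q - (3 - 10) = q - 1*(-7) = q + 7 = 7 + q)
F(x, T) = 8*T + 57*x (F(x, T) = 57*x + (7 + 1)*T = 57*x + 8*T = 8*T + 57*x)
216/F(18, 1) - 4360/J(30) = 216/(8*1 + 57*18) - 4360/30 = 216/(8 + 1026) - 4360*1/30 = 216/1034 - 436/3 = 216*(1/1034) - 436/3 = 108/517 - 436/3 = -225088/1551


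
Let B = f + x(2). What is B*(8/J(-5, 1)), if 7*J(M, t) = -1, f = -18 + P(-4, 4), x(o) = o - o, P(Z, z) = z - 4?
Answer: 1008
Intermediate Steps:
P(Z, z) = -4 + z
x(o) = 0
f = -18 (f = -18 + (-4 + 4) = -18 + 0 = -18)
J(M, t) = -⅐ (J(M, t) = (⅐)*(-1) = -⅐)
B = -18 (B = -18 + 0 = -18)
B*(8/J(-5, 1)) = -144/(-⅐) = -144*(-7) = -18*(-56) = 1008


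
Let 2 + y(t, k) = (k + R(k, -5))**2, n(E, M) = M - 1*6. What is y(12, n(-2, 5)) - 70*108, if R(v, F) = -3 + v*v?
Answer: -7553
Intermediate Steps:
R(v, F) = -3 + v**2
n(E, M) = -6 + M (n(E, M) = M - 6 = -6 + M)
y(t, k) = -2 + (-3 + k + k**2)**2 (y(t, k) = -2 + (k + (-3 + k**2))**2 = -2 + (-3 + k + k**2)**2)
y(12, n(-2, 5)) - 70*108 = (-2 + (-3 + (-6 + 5) + (-6 + 5)**2)**2) - 70*108 = (-2 + (-3 - 1 + (-1)**2)**2) - 7560 = (-2 + (-3 - 1 + 1)**2) - 7560 = (-2 + (-3)**2) - 7560 = (-2 + 9) - 7560 = 7 - 7560 = -7553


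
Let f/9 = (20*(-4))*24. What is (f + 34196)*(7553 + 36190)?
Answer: 739956588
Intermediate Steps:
f = -17280 (f = 9*((20*(-4))*24) = 9*(-80*24) = 9*(-1920) = -17280)
(f + 34196)*(7553 + 36190) = (-17280 + 34196)*(7553 + 36190) = 16916*43743 = 739956588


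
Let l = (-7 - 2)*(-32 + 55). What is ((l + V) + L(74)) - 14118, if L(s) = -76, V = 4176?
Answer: -10225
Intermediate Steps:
l = -207 (l = -9*23 = -207)
((l + V) + L(74)) - 14118 = ((-207 + 4176) - 76) - 14118 = (3969 - 76) - 14118 = 3893 - 14118 = -10225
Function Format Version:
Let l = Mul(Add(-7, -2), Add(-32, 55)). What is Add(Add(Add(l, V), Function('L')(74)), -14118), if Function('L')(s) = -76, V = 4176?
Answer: -10225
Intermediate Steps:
l = -207 (l = Mul(-9, 23) = -207)
Add(Add(Add(l, V), Function('L')(74)), -14118) = Add(Add(Add(-207, 4176), -76), -14118) = Add(Add(3969, -76), -14118) = Add(3893, -14118) = -10225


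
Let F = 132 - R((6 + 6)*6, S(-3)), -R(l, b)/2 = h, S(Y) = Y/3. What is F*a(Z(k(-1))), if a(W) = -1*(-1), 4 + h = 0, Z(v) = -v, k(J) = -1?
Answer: 124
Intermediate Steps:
S(Y) = Y/3 (S(Y) = Y*(1/3) = Y/3)
h = -4 (h = -4 + 0 = -4)
R(l, b) = 8 (R(l, b) = -2*(-4) = 8)
a(W) = 1
F = 124 (F = 132 - 1*8 = 132 - 8 = 124)
F*a(Z(k(-1))) = 124*1 = 124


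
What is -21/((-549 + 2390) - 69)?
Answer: -21/1772 ≈ -0.011851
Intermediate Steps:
-21/((-549 + 2390) - 69) = -21/(1841 - 69) = -21/1772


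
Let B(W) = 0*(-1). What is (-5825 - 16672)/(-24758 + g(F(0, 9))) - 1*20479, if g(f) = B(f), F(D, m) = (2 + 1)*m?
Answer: -506996585/24758 ≈ -20478.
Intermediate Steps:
F(D, m) = 3*m
B(W) = 0
g(f) = 0
(-5825 - 16672)/(-24758 + g(F(0, 9))) - 1*20479 = (-5825 - 16672)/(-24758 + 0) - 1*20479 = -22497/(-24758) - 20479 = -22497*(-1/24758) - 20479 = 22497/24758 - 20479 = -506996585/24758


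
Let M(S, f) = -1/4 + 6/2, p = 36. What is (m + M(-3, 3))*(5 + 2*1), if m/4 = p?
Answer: 4109/4 ≈ 1027.3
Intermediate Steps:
m = 144 (m = 4*36 = 144)
M(S, f) = 11/4 (M(S, f) = -1*¼ + 6*(½) = -¼ + 3 = 11/4)
(m + M(-3, 3))*(5 + 2*1) = (144 + 11/4)*(5 + 2*1) = 587*(5 + 2)/4 = (587/4)*7 = 4109/4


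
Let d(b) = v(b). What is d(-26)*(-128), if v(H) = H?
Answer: 3328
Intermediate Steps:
d(b) = b
d(-26)*(-128) = -26*(-128) = 3328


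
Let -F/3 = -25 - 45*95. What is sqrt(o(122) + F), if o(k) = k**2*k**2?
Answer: 2*sqrt(55386589) ≈ 14884.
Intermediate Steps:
o(k) = k**4
F = 12900 (F = -3*(-25 - 45*95) = -3*(-25 - 4275) = -3*(-4300) = 12900)
sqrt(o(122) + F) = sqrt(122**4 + 12900) = sqrt(221533456 + 12900) = sqrt(221546356) = 2*sqrt(55386589)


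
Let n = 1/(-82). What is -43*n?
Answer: 43/82 ≈ 0.52439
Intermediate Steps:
n = -1/82 ≈ -0.012195
-43*n = -43*(-1/82) = 43/82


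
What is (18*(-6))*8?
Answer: -864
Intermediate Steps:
(18*(-6))*8 = -108*8 = -864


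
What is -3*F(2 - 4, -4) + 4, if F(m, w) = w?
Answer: 16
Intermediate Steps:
-3*F(2 - 4, -4) + 4 = -3*(-4) + 4 = 12 + 4 = 16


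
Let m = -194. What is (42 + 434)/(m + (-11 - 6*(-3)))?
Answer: -28/11 ≈ -2.5455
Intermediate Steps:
(42 + 434)/(m + (-11 - 6*(-3))) = (42 + 434)/(-194 + (-11 - 6*(-3))) = 476/(-194 + (-11 + 18)) = 476/(-194 + 7) = 476/(-187) = 476*(-1/187) = -28/11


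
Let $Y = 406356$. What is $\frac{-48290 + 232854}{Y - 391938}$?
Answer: $\frac{92282}{7209} \approx 12.801$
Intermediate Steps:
$\frac{-48290 + 232854}{Y - 391938} = \frac{-48290 + 232854}{406356 - 391938} = \frac{184564}{14418} = 184564 \cdot \frac{1}{14418} = \frac{92282}{7209}$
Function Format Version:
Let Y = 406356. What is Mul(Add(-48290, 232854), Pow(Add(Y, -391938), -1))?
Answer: Rational(92282, 7209) ≈ 12.801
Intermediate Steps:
Mul(Add(-48290, 232854), Pow(Add(Y, -391938), -1)) = Mul(Add(-48290, 232854), Pow(Add(406356, -391938), -1)) = Mul(184564, Pow(14418, -1)) = Mul(184564, Rational(1, 14418)) = Rational(92282, 7209)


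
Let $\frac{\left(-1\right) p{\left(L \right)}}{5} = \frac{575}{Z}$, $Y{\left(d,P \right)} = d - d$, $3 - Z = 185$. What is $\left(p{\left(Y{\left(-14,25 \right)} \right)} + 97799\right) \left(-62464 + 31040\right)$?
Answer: $- \frac{279709627616}{91} \approx -3.0737 \cdot 10^{9}$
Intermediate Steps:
$Z = -182$ ($Z = 3 - 185 = -182$)
$Y{\left(d,P \right)} = 0$
$p{\left(L \right)} = \frac{2875}{182}$ ($p{\left(L \right)} = - 5 \frac{575}{-182} = - 5 \cdot 575 \left(- \frac{1}{182}\right) = \left(-5\right) \left(- \frac{575}{182}\right) = \frac{2875}{182}$)
$\left(p{\left(Y{\left(-14,25 \right)} \right)} + 97799\right) \left(-62464 + 31040\right) = \left(\frac{2875}{182} + 97799\right) \left(-62464 + 31040\right) = \frac{17802293}{182} \left(-31424\right) = - \frac{279709627616}{91}$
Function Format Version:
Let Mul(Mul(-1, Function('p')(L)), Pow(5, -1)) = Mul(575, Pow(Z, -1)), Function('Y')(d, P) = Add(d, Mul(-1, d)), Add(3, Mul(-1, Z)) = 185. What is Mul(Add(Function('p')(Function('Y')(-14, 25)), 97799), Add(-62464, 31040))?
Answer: Rational(-279709627616, 91) ≈ -3.0737e+9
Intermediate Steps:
Z = -182 (Z = Add(3, Mul(-1, 185)) = Add(3, -185) = -182)
Function('Y')(d, P) = 0
Function('p')(L) = Rational(2875, 182) (Function('p')(L) = Mul(-5, Mul(575, Pow(-182, -1))) = Mul(-5, Mul(575, Rational(-1, 182))) = Mul(-5, Rational(-575, 182)) = Rational(2875, 182))
Mul(Add(Function('p')(Function('Y')(-14, 25)), 97799), Add(-62464, 31040)) = Mul(Add(Rational(2875, 182), 97799), Add(-62464, 31040)) = Mul(Rational(17802293, 182), -31424) = Rational(-279709627616, 91)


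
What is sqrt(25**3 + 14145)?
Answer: sqrt(29770) ≈ 172.54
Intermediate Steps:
sqrt(25**3 + 14145) = sqrt(15625 + 14145) = sqrt(29770)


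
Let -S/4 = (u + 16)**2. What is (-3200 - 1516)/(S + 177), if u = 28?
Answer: 4716/7567 ≈ 0.62323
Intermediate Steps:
S = -7744 (S = -4*(28 + 16)**2 = -4*44**2 = -4*1936 = -7744)
(-3200 - 1516)/(S + 177) = (-3200 - 1516)/(-7744 + 177) = -4716/(-7567) = -4716*(-1/7567) = 4716/7567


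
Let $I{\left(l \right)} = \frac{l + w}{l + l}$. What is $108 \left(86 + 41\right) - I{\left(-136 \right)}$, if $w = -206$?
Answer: $\frac{1865205}{136} \approx 13715.0$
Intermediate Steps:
$I{\left(l \right)} = \frac{-206 + l}{2 l}$ ($I{\left(l \right)} = \frac{l - 206}{l + l} = \frac{-206 + l}{2 l}$)
$108 \left(86 + 41\right) - I{\left(-136 \right)} = 108 \left(86 + 41\right) - \frac{-206 - 136}{2 \left(-136\right)} = 108 \cdot 127 - \frac{1}{2} \left(- \frac{1}{136}\right) \left(-342\right) = 13716 - \frac{171}{136} = \frac{1865205}{136}$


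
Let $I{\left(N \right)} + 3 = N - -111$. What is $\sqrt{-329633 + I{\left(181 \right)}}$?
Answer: $8 i \sqrt{5146} \approx 573.88 i$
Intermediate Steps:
$I{\left(N \right)} = 108 + N$ ($I{\left(N \right)} = -3 + \left(N - -111\right) = -3 + \left(N + 111\right) = -3 + \left(111 + N\right) = 108 + N$)
$\sqrt{-329633 + I{\left(181 \right)}} = \sqrt{-329633 + \left(108 + 181\right)} = \sqrt{-329633 + 289} = \sqrt{-329344} = 8 i \sqrt{5146}$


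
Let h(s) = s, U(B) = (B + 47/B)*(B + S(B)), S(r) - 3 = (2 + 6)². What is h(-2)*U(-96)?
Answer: -268627/48 ≈ -5596.4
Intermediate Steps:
S(r) = 67 (S(r) = 3 + (2 + 6)² = 3 + 8² = 3 + 64 = 67)
U(B) = (67 + B)*(B + 47/B) (U(B) = (B + 47/B)*(B + 67) = (B + 47/B)*(67 + B) = (67 + B)*(B + 47/B))
h(-2)*U(-96) = -2*(47 + (-96)² + 67*(-96) + 3149/(-96)) = -2*(47 + 9216 - 6432 + 3149*(-1/96)) = -2*(47 + 9216 - 6432 - 3149/96) = -2*268627/96 = -268627/48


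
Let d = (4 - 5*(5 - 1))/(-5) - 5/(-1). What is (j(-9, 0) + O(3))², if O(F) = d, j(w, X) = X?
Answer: 1681/25 ≈ 67.240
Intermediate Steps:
d = 41/5 (d = (4 - 5*4)*(-⅕) - 5*(-1) = (4 - 20)*(-⅕) + 5 = -16*(-⅕) + 5 = 16/5 + 5 = 41/5 ≈ 8.2000)
O(F) = 41/5
(j(-9, 0) + O(3))² = (0 + 41/5)² = (41/5)² = 1681/25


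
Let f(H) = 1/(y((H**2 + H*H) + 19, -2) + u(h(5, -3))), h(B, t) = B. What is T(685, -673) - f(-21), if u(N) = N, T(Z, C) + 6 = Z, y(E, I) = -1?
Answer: 2715/4 ≈ 678.75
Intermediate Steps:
T(Z, C) = -6 + Z
f(H) = 1/4 (f(H) = 1/(-1 + 5) = 1/4)
T(685, -673) - f(-21) = (-6 + 685) - 1*1/4 = 679 - 1/4 = 2715/4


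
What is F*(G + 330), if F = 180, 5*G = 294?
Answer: 69984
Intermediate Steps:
G = 294/5 (G = (⅕)*294 = 294/5 ≈ 58.800)
F*(G + 330) = 180*(294/5 + 330) = 180*(1944/5) = 69984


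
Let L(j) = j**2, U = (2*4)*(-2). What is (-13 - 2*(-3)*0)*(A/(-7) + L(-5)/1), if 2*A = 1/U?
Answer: -72813/224 ≈ -325.06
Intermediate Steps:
U = -16 (U = 8*(-2) = -16)
A = -1/32 (A = (1/2)/(-16) = (1/2)*(-1/16) = -1/32 ≈ -0.031250)
(-13 - 2*(-3)*0)*(A/(-7) + L(-5)/1) = (-13 - 2*(-3)*0)*(-1/32/(-7) + (-5)**2/1) = (-13 + 6*0)*(-1/32*(-1/7) + 25*1) = (-13 + 0)*(1/224 + 25) = -13*5601/224 = -72813/224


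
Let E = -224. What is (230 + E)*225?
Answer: 1350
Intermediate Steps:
(230 + E)*225 = (230 - 224)*225 = 6*225 = 1350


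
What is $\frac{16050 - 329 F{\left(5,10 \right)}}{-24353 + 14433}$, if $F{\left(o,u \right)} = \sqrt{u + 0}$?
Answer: $- \frac{1605}{992} + \frac{329 \sqrt{10}}{9920} \approx -1.5131$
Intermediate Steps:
$F{\left(o,u \right)} = \sqrt{u}$
$\frac{16050 - 329 F{\left(5,10 \right)}}{-24353 + 14433} = \frac{16050 - 329 \sqrt{10}}{-24353 + 14433} = \frac{16050 - 329 \sqrt{10}}{-9920} = \left(16050 - 329 \sqrt{10}\right) \left(- \frac{1}{9920}\right) = - \frac{1605}{992} + \frac{329 \sqrt{10}}{9920}$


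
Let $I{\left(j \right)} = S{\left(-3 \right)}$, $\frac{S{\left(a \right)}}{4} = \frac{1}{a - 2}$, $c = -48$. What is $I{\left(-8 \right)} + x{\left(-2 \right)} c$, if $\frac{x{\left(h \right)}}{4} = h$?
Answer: $\frac{1916}{5} \approx 383.2$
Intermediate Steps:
$x{\left(h \right)} = 4 h$
$S{\left(a \right)} = \frac{4}{-2 + a}$ ($S{\left(a \right)} = \frac{4}{a - 2} = \frac{4}{-2 + a}$)
$I{\left(j \right)} = - \frac{4}{5}$ ($I{\left(j \right)} = \frac{4}{-2 - 3} = \frac{4}{-5} = 4 \left(- \frac{1}{5}\right) = - \frac{4}{5}$)
$I{\left(-8 \right)} + x{\left(-2 \right)} c = - \frac{4}{5} + 4 \left(-2\right) \left(-48\right) = - \frac{4}{5} - -384 = - \frac{4}{5} + 384 = \frac{1916}{5}$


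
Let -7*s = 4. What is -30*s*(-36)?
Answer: -4320/7 ≈ -617.14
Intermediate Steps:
s = -4/7 (s = -⅐*4 = -4/7 ≈ -0.57143)
-30*s*(-36) = -30*(-4/7)*(-36) = (120/7)*(-36) = -4320/7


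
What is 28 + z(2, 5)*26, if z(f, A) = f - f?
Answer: 28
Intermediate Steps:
z(f, A) = 0
28 + z(2, 5)*26 = 28 + 0*26 = 28 + 0 = 28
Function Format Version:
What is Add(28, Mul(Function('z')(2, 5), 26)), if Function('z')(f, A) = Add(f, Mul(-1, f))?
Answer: 28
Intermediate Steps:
Function('z')(f, A) = 0
Add(28, Mul(Function('z')(2, 5), 26)) = Add(28, Mul(0, 26)) = Add(28, 0) = 28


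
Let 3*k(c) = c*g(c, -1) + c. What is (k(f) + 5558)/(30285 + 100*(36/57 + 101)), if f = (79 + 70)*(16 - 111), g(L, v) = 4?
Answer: -1027919/2305545 ≈ -0.44585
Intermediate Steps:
f = -14155 (f = 149*(-95) = -14155)
k(c) = 5*c/3 (k(c) = (c*4 + c)/3 = (4*c + c)/3 = (5*c)/3 = 5*c/3)
(k(f) + 5558)/(30285 + 100*(36/57 + 101)) = ((5/3)*(-14155) + 5558)/(30285 + 100*(36/57 + 101)) = (-70775/3 + 5558)/(30285 + 100*(36*(1/57) + 101)) = -54101/(3*(30285 + 100*(12/19 + 101))) = -54101/(3*(30285 + 100*(1931/19))) = -54101/(3*(30285 + 193100/19)) = -54101/(3*768515/19) = -54101/3*19/768515 = -1027919/2305545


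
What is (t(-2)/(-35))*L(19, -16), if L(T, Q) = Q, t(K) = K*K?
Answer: 64/35 ≈ 1.8286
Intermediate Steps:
t(K) = K²
(t(-2)/(-35))*L(19, -16) = ((-2)²/(-35))*(-16) = (4*(-1/35))*(-16) = -4/35*(-16) = 64/35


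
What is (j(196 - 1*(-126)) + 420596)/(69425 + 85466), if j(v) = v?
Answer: 420918/154891 ≈ 2.7175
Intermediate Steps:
(j(196 - 1*(-126)) + 420596)/(69425 + 85466) = ((196 - 1*(-126)) + 420596)/(69425 + 85466) = ((196 + 126) + 420596)/154891 = (322 + 420596)*(1/154891) = 420918*(1/154891) = 420918/154891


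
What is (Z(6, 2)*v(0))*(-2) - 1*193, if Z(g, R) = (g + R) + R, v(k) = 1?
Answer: -213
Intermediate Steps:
Z(g, R) = g + 2*R (Z(g, R) = (R + g) + R = g + 2*R)
(Z(6, 2)*v(0))*(-2) - 1*193 = ((6 + 2*2)*1)*(-2) - 1*193 = ((6 + 4)*1)*(-2) - 193 = (10*1)*(-2) - 193 = 10*(-2) - 193 = -20 - 193 = -213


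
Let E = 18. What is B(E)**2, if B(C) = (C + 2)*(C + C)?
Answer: 518400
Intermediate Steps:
B(C) = 2*C*(2 + C) (B(C) = (2 + C)*(2*C) = 2*C*(2 + C))
B(E)**2 = (2*18*(2 + 18))**2 = (2*18*20)**2 = 720**2 = 518400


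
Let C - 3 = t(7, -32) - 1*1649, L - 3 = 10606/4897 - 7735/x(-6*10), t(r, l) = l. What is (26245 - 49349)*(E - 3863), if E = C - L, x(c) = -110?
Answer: 6989956787424/53867 ≈ 1.2976e+8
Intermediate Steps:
L = 8132193/107734 (L = 3 + (10606/4897 - 7735/(-110)) = 3 + (10606*(1/4897) - 7735*(-1/110)) = 3 + (10606/4897 + 1547/22) = 3 + 7808991/107734 = 8132193/107734 ≈ 75.484)
C = -1678 (C = 3 + (-32 - 1*1649) = 3 + (-32 - 1649) = 3 - 1681 = -1678)
E = -188909845/107734 (E = -1678 - 1*8132193/107734 = -1678 - 8132193/107734 = -188909845/107734 ≈ -1753.5)
(26245 - 49349)*(E - 3863) = (26245 - 49349)*(-188909845/107734 - 3863) = -23104*(-605086287/107734) = 6989956787424/53867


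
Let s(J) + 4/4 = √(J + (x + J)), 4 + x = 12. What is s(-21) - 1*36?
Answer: -37 + I*√34 ≈ -37.0 + 5.831*I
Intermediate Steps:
x = 8 (x = -4 + 12 = 8)
s(J) = -1 + √(8 + 2*J) (s(J) = -1 + √(J + (8 + J)) = -1 + √(8 + 2*J))
s(-21) - 1*36 = (-1 + √(8 + 2*(-21))) - 1*36 = (-1 + √(8 - 42)) - 36 = (-1 + √(-34)) - 36 = (-1 + I*√34) - 36 = -37 + I*√34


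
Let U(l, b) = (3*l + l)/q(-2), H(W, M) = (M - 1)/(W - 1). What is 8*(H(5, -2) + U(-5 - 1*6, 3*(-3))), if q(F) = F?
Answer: 170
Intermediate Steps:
H(W, M) = (-1 + M)/(-1 + W)
U(l, b) = -2*l (U(l, b) = (3*l + l)/(-2) = (4*l)*(-½) = -2*l)
8*(H(5, -2) + U(-5 - 1*6, 3*(-3))) = 8*((-1 - 2)/(-1 + 5) - 2*(-5 - 1*6)) = 8*(-3/4 - 2*(-5 - 6)) = 8*((¼)*(-3) - 2*(-11)) = 8*(-¾ + 22) = 8*(85/4) = 170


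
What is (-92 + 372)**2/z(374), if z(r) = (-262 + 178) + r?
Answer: 7840/29 ≈ 270.34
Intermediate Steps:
z(r) = -84 + r
(-92 + 372)**2/z(374) = (-92 + 372)**2/(-84 + 374) = 280**2/290 = 78400*(1/290) = 7840/29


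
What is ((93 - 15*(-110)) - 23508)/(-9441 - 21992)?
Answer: 21765/31433 ≈ 0.69242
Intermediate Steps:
((93 - 15*(-110)) - 23508)/(-9441 - 21992) = ((93 + 1650) - 23508)/(-31433) = (1743 - 23508)*(-1/31433) = -21765*(-1/31433) = 21765/31433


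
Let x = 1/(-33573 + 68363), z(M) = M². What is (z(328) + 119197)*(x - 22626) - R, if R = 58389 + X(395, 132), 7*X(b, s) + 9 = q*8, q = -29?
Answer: -178514630788499/34790 ≈ -5.1312e+9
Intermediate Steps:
X(b, s) = -241/7 (X(b, s) = -9/7 + (-29*8)/7 = -9/7 + (⅐)*(-232) = -9/7 - 232/7 = -241/7)
x = 1/34790 ≈ 2.8744e-5
R = 408482/7 (R = 58389 - 241/7 = 408482/7 ≈ 58355.)
(z(328) + 119197)*(x - 22626) - R = (328² + 119197)*(1/34790 - 22626) - 1*408482/7 = (107584 + 119197)*(-787158539/34790) - 408482/7 = 226781*(-787158539/34790) - 408482/7 = -178512600632959/34790 - 408482/7 = -178514630788499/34790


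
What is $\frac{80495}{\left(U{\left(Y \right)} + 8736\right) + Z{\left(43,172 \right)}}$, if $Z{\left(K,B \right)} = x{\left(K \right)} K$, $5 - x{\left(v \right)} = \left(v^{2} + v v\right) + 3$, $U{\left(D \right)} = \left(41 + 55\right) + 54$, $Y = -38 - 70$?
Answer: $- \frac{4735}{8826} \approx -0.53648$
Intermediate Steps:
$Y = -108$
$U{\left(D \right)} = 150$ ($U{\left(D \right)} = 96 + 54 = 150$)
$x{\left(v \right)} = 2 - 2 v^{2}$ ($x{\left(v \right)} = 5 - \left(\left(v^{2} + v v\right) + 3\right) = 5 - \left(\left(v^{2} + v^{2}\right) + 3\right) = 5 - \left(2 v^{2} + 3\right) = 5 - \left(3 + 2 v^{2}\right) = 2 - 2 v^{2}$)
$Z{\left(K,B \right)} = K \left(2 - 2 K^{2}\right)$ ($Z{\left(K,B \right)} = \left(2 - 2 K^{2}\right) K = K \left(2 - 2 K^{2}\right)$)
$\frac{80495}{\left(U{\left(Y \right)} + 8736\right) + Z{\left(43,172 \right)}} = \frac{80495}{\left(150 + 8736\right) + 2 \cdot 43 \left(1 - 43^{2}\right)} = \frac{80495}{8886 + 2 \cdot 43 \left(1 - 1849\right)} = \frac{80495}{8886 + 2 \cdot 43 \left(-1848\right)} = \frac{80495}{8886 - 158928} = \frac{80495}{-150042} = 80495 \left(- \frac{1}{150042}\right) = - \frac{4735}{8826}$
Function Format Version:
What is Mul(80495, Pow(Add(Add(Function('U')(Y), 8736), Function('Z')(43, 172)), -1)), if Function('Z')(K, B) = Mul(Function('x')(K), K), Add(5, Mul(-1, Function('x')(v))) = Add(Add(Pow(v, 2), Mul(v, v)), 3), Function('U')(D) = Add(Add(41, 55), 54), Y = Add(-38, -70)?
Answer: Rational(-4735, 8826) ≈ -0.53648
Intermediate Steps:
Y = -108
Function('U')(D) = 150 (Function('U')(D) = Add(96, 54) = 150)
Function('x')(v) = Add(2, Mul(-2, Pow(v, 2))) (Function('x')(v) = Add(5, Mul(-1, Add(Add(Pow(v, 2), Mul(v, v)), 3))) = Add(5, Mul(-1, Add(Add(Pow(v, 2), Pow(v, 2)), 3))) = Add(5, Mul(-1, Add(Mul(2, Pow(v, 2)), 3))) = Add(5, Mul(-1, Add(3, Mul(2, Pow(v, 2))))) = Add(5, Add(-3, Mul(-2, Pow(v, 2)))) = Add(2, Mul(-2, Pow(v, 2))))
Function('Z')(K, B) = Mul(K, Add(2, Mul(-2, Pow(K, 2)))) (Function('Z')(K, B) = Mul(Add(2, Mul(-2, Pow(K, 2))), K) = Mul(K, Add(2, Mul(-2, Pow(K, 2)))))
Mul(80495, Pow(Add(Add(Function('U')(Y), 8736), Function('Z')(43, 172)), -1)) = Mul(80495, Pow(Add(Add(150, 8736), Mul(2, 43, Add(1, Mul(-1, Pow(43, 2))))), -1)) = Mul(80495, Pow(Add(8886, Mul(2, 43, Add(1, Mul(-1, 1849)))), -1)) = Mul(80495, Pow(Add(8886, Mul(2, 43, Add(1, -1849))), -1)) = Mul(80495, Pow(Add(8886, Mul(2, 43, -1848)), -1)) = Mul(80495, Pow(Add(8886, -158928), -1)) = Mul(80495, Pow(-150042, -1)) = Mul(80495, Rational(-1, 150042)) = Rational(-4735, 8826)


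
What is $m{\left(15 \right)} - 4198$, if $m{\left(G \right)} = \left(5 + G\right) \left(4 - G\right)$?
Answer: $-4418$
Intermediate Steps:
$m{\left(G \right)} = \left(4 - G\right) \left(5 + G\right)$
$m{\left(15 \right)} - 4198 = \left(20 - 15 - 15^{2}\right) - 4198 = \left(20 - 15 - 225\right) - 4198 = -220 - 4198 = -4418$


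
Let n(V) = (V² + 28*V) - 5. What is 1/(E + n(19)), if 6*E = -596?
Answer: 3/2366 ≈ 0.0012680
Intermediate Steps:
E = -298/3 (E = (⅙)*(-596) = -298/3 ≈ -99.333)
n(V) = -5 + V² + 28*V
1/(E + n(19)) = 1/(-298/3 + (-5 + 19² + 28*19)) = 1/(-298/3 + (-5 + 361 + 532)) = 1/(-298/3 + 888) = 1/(2366/3) = 3/2366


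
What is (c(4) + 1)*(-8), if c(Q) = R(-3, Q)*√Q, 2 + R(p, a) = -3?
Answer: 72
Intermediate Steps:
R(p, a) = -5 (R(p, a) = -2 - 3 = -5)
c(Q) = -5*√Q
(c(4) + 1)*(-8) = (-5*√4 + 1)*(-8) = (-5*2 + 1)*(-8) = (-10 + 1)*(-8) = -9*(-8) = 72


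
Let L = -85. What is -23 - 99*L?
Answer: 8392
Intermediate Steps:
-23 - 99*L = -23 - 99*(-85) = -23 + 8415 = 8392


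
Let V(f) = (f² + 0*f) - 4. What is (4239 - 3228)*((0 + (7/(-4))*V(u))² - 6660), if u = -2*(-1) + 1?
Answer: -106493685/16 ≈ -6.6559e+6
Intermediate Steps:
u = 3 (u = 2 + 1 = 3)
V(f) = -4 + f² (V(f) = (f² + 0) - 4 = f² - 4 = -4 + f²)
(4239 - 3228)*((0 + (7/(-4))*V(u))² - 6660) = (4239 - 3228)*((0 + (7/(-4))*(-4 + 3²))² - 6660) = 1011*((0 + (7*(-¼))*(-4 + 9))² - 6660) = 1011*((0 - 7/4*5)² - 6660) = 1011*((0 - 35/4)² - 6660) = 1011*((-35/4)² - 6660) = 1011*(1225/16 - 6660) = 1011*(-105335/16) = -106493685/16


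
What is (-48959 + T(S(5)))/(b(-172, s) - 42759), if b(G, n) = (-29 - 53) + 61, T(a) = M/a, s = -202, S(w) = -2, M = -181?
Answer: 32579/28520 ≈ 1.1423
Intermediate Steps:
T(a) = -181/a
b(G, n) = -21 (b(G, n) = -82 + 61 = -21)
(-48959 + T(S(5)))/(b(-172, s) - 42759) = (-48959 - 181/(-2))/(-21 - 42759) = (-48959 - 181*(-½))/(-42780) = (-48959 + 181/2)*(-1/42780) = -97737/2*(-1/42780) = 32579/28520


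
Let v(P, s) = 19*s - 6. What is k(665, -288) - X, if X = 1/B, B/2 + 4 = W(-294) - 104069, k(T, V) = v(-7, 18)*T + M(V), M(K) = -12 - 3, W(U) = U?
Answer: 46636393951/208734 ≈ 2.2343e+5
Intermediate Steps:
v(P, s) = -6 + 19*s
M(K) = -15
k(T, V) = -15 + 336*T (k(T, V) = (-6 + 19*18)*T - 15 = (-6 + 342)*T - 15 = 336*T - 15 = -15 + 336*T)
B = -208734 (B = -8 + 2*(-294 - 104069) = -8 + 2*(-104363) = -8 - 208726 = -208734)
X = -1/208734 (X = 1/(-208734) = -1/208734 ≈ -4.7908e-6)
k(665, -288) - X = (-15 + 336*665) - 1*(-1/208734) = (-15 + 223440) + 1/208734 = 223425 + 1/208734 = 46636393951/208734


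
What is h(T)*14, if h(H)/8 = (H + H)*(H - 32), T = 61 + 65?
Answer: 2653056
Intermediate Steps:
T = 126
h(H) = 16*H*(-32 + H) (h(H) = 8*((H + H)*(H - 32)) = 8*((2*H)*(-32 + H)) = 8*(2*H*(-32 + H)) = 16*H*(-32 + H))
h(T)*14 = (16*126*(-32 + 126))*14 = (16*126*94)*14 = 189504*14 = 2653056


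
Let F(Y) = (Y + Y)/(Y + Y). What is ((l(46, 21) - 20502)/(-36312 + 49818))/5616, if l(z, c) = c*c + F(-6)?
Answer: -5015/18962424 ≈ -0.00026447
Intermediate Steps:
F(Y) = 1 (F(Y) = (2*Y)/((2*Y)) = (2*Y)*(1/(2*Y)) = 1)
l(z, c) = 1 + c² (l(z, c) = c*c + 1 = c² + 1 = 1 + c²)
((l(46, 21) - 20502)/(-36312 + 49818))/5616 = (((1 + 21²) - 20502)/(-36312 + 49818))/5616 = (((1 + 441) - 20502)/13506)*(1/5616) = ((442 - 20502)*(1/13506))*(1/5616) = -20060*1/13506*(1/5616) = -10030/6753*1/5616 = -5015/18962424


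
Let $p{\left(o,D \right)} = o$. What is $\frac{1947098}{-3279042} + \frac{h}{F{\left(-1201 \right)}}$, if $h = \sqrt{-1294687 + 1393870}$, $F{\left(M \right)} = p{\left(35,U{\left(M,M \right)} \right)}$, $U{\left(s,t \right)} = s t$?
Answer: $- \frac{973549}{1639521} + \frac{\sqrt{99183}}{35} \approx 8.4043$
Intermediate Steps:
$F{\left(M \right)} = 35$
$h = \sqrt{99183} \approx 314.93$
$\frac{1947098}{-3279042} + \frac{h}{F{\left(-1201 \right)}} = \frac{1947098}{-3279042} + \frac{\sqrt{99183}}{35} = 1947098 \left(- \frac{1}{3279042}\right) + \sqrt{99183} \cdot \frac{1}{35} = - \frac{973549}{1639521} + \frac{\sqrt{99183}}{35}$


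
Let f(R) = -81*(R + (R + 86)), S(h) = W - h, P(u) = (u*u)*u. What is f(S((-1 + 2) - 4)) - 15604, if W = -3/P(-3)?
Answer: -23074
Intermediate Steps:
P(u) = u**3 (P(u) = u**2*u = u**3)
W = 1/9 (W = -3/((-3)**3) = -3/(-27) = -3*(-1/27) = 1/9 ≈ 0.11111)
S(h) = 1/9 - h
f(R) = -6966 - 162*R (f(R) = -81*(R + (86 + R)) = -81*(86 + 2*R) = -6966 - 162*R)
f(S((-1 + 2) - 4)) - 15604 = (-6966 - 162*(1/9 - ((-1 + 2) - 4))) - 15604 = (-6966 - 162*(1/9 - (1 - 4))) - 15604 = (-6966 - 162*(1/9 - 1*(-3))) - 15604 = (-6966 - 162*(1/9 + 3)) - 15604 = (-6966 - 162*28/9) - 15604 = (-6966 - 504) - 15604 = -7470 - 15604 = -23074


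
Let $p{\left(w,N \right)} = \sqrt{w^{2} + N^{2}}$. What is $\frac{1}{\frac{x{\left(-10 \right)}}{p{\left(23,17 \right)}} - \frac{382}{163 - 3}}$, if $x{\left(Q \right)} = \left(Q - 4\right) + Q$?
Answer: $- \frac{6249520}{13077529} + \frac{76800 \sqrt{818}}{13077529} \approx -0.30992$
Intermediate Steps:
$x{\left(Q \right)} = -4 + 2 Q$ ($x{\left(Q \right)} = \left(-4 + Q\right) + Q = -4 + 2 Q$)
$p{\left(w,N \right)} = \sqrt{N^{2} + w^{2}}$
$\frac{1}{\frac{x{\left(-10 \right)}}{p{\left(23,17 \right)}} - \frac{382}{163 - 3}} = \frac{1}{\frac{-4 + 2 \left(-10\right)}{\sqrt{17^{2} + 23^{2}}} - \frac{382}{163 - 3}} = \frac{1}{\frac{-4 - 20}{\sqrt{289 + 529}} - \frac{382}{160}} = \frac{1}{- \frac{24}{\sqrt{818}} - \frac{191}{80}} = \frac{1}{- 24 \frac{\sqrt{818}}{818} - \frac{191}{80}} = \frac{1}{- \frac{12 \sqrt{818}}{409} - \frac{191}{80}} = \frac{1}{- \frac{191}{80} - \frac{12 \sqrt{818}}{409}}$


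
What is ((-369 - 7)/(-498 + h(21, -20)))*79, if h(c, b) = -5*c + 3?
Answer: 3713/75 ≈ 49.507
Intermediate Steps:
h(c, b) = 3 - 5*c
((-369 - 7)/(-498 + h(21, -20)))*79 = ((-369 - 7)/(-498 + (3 - 5*21)))*79 = -376/(-498 + (3 - 105))*79 = -376/(-498 - 102)*79 = -376/(-600)*79 = -376*(-1/600)*79 = (47/75)*79 = 3713/75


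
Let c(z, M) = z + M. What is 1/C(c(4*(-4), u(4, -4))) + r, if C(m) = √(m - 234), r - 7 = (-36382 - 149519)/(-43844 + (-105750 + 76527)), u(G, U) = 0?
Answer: 697370/73067 - I*√10/50 ≈ 9.5443 - 0.063246*I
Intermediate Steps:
c(z, M) = M + z
r = 697370/73067 (r = 7 + (-36382 - 149519)/(-43844 + (-105750 + 76527)) = 7 - 185901/(-43844 - 29223) = 7 - 185901/(-73067) = 7 - 185901*(-1/73067) = 7 + 185901/73067 = 697370/73067 ≈ 9.5443)
C(m) = √(-234 + m)
1/C(c(4*(-4), u(4, -4))) + r = 1/(√(-234 + (0 + 4*(-4)))) + 697370/73067 = 1/(√(-234 + (0 - 16))) + 697370/73067 = 1/(√(-234 - 16)) + 697370/73067 = 1/(√(-250)) + 697370/73067 = 1/(5*I*√10) + 697370/73067 = -I*√10/50 + 697370/73067 = 697370/73067 - I*√10/50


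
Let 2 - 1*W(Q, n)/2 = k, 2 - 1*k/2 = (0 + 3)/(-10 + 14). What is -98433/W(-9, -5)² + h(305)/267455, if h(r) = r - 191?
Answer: -26326397901/267455 ≈ -98433.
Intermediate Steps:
h(r) = -191 + r
k = 5/2 (k = 4 - 2*(0 + 3)/(-10 + 14) = 4 - 6/4 = 4 - 2*¾ = 4 - 3/2 = 5/2 ≈ 2.5000)
W(Q, n) = -1 (W(Q, n) = 4 - 2*5/2 = 4 - 5 = -1)
-98433/W(-9, -5)² + h(305)/267455 = -98433/((-1)²) + (-191 + 305)/267455 = -98433/1 + 114*(1/267455) = -98433*1 + 114/267455 = -98433 + 114/267455 = -26326397901/267455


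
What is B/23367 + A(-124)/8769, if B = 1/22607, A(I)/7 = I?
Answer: -4130880493/41732363751 ≈ -0.098985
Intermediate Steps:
A(I) = 7*I
B = 1/22607 ≈ 4.4234e-5
B/23367 + A(-124)/8769 = (1/22607)/23367 + (7*(-124))/8769 = (1/22607)*(1/23367) - 868*1/8769 = 1/528257769 - 868/8769 = -4130880493/41732363751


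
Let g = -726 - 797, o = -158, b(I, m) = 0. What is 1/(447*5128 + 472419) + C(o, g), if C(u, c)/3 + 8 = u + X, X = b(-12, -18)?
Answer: -1376788229/2764635 ≈ -498.00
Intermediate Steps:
X = 0
g = -1523
C(u, c) = -24 + 3*u (C(u, c) = -24 + 3*(u + 0) = -24 + 3*u)
1/(447*5128 + 472419) + C(o, g) = 1/(447*5128 + 472419) + (-24 + 3*(-158)) = 1/(2292216 + 472419) + (-24 - 474) = 1/2764635 - 498 = -1376788229/2764635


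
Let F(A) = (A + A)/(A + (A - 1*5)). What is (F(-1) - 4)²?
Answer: 676/49 ≈ 13.796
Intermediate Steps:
F(A) = 2*A/(-5 + 2*A) (F(A) = (2*A)/(A + (A - 5)) = (2*A)/(A + (-5 + A)) = (2*A)/(-5 + 2*A) = 2*A/(-5 + 2*A))
(F(-1) - 4)² = (2*(-1)/(-5 + 2*(-1)) - 4)² = (2*(-1)/(-5 - 2) - 4)² = (2*(-1)/(-7) - 4)² = (2*(-1)*(-⅐) - 4)² = (2/7 - 4)² = (-26/7)² = 676/49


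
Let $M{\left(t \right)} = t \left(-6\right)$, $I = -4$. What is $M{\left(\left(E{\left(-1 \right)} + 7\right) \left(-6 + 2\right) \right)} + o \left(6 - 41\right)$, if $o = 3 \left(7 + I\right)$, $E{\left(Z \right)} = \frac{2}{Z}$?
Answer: $-195$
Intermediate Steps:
$o = 9$ ($o = 3 \left(7 - 4\right) = 3 \cdot 3 = 9$)
$M{\left(t \right)} = - 6 t$
$M{\left(\left(E{\left(-1 \right)} + 7\right) \left(-6 + 2\right) \right)} + o \left(6 - 41\right) = - 6 \left(\frac{2}{-1} + 7\right) \left(-6 + 2\right) + 9 \left(6 - 41\right) = - 6 \left(2 \left(-1\right) + 7\right) \left(-4\right) + 9 \left(6 - 41\right) = - 6 \left(-2 + 7\right) \left(-4\right) + 9 \left(-35\right) = - 6 \cdot 5 \left(-4\right) - 315 = \left(-6\right) \left(-20\right) - 315 = 120 - 315 = -195$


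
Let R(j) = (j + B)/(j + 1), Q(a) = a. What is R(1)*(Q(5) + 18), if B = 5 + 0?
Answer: 69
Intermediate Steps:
B = 5
R(j) = (5 + j)/(1 + j) (R(j) = (j + 5)/(j + 1) = (5 + j)/(1 + j))
R(1)*(Q(5) + 18) = ((5 + 1)/(1 + 1))*(5 + 18) = (6/2)*23 = ((½)*6)*23 = 3*23 = 69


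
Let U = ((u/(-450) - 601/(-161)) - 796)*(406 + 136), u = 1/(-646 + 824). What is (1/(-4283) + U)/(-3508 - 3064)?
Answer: 11858981062081123/181498911841800 ≈ 65.339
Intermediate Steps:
u = 1/178 ≈ 0.0056180
U = -2768849184131/6448050 (U = (((1/178)/(-450) - 601/(-161)) - 796)*(406 + 136) = (((1/178)*(-1/450) - 601*(-1/161)) - 796)*542 = ((-1/80100 + 601/161) - 796)*542 = (48139939/12896100 - 796)*542 = -10217155661/12896100*542 = -2768849184131/6448050 ≈ -4.2941e+5)
(1/(-4283) + U)/(-3508 - 3064) = (1/(-4283) - 2768849184131/6448050)/(-3508 - 3064) = (-1/4283 - 2768849184131/6448050)/(-6572) = -11858981062081123/27616998150*(-1/6572) = 11858981062081123/181498911841800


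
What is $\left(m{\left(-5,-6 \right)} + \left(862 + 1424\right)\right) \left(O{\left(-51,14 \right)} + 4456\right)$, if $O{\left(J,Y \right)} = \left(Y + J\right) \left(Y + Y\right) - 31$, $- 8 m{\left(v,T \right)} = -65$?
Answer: $\frac{62198317}{8} \approx 7.7748 \cdot 10^{6}$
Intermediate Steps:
$m{\left(v,T \right)} = \frac{65}{8}$ ($m{\left(v,T \right)} = \left(- \frac{1}{8}\right) \left(-65\right) = \frac{65}{8}$)
$O{\left(J,Y \right)} = -31 + 2 Y \left(J + Y\right)$ ($O{\left(J,Y \right)} = \left(J + Y\right) 2 Y - 31 = 2 Y \left(J + Y\right) - 31 = -31 + 2 Y \left(J + Y\right)$)
$\left(m{\left(-5,-6 \right)} + \left(862 + 1424\right)\right) \left(O{\left(-51,14 \right)} + 4456\right) = \left(\frac{65}{8} + \left(862 + 1424\right)\right) \left(\left(-31 + 2 \cdot 14^{2} + 2 \left(-51\right) 14\right) + 4456\right) = \left(\frac{65}{8} + 2286\right) \left(\left(-31 + 2 \cdot 196 - 1428\right) + 4456\right) = \frac{18353 \left(\left(-31 + 392 - 1428\right) + 4456\right)}{8} = \frac{18353 \left(-1067 + 4456\right)}{8} = \frac{18353}{8} \cdot 3389 = \frac{62198317}{8}$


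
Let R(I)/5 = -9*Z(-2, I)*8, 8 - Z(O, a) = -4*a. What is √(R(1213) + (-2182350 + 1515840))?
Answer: I*√2416110 ≈ 1554.4*I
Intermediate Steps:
Z(O, a) = 8 + 4*a (Z(O, a) = 8 - (-4)*a = 8 + 4*a)
R(I) = -2880 - 1440*I (R(I) = 5*(-9*(8 + 4*I)*8) = 5*((-72 - 36*I)*8) = 5*(-576 - 288*I) = -2880 - 1440*I)
√(R(1213) + (-2182350 + 1515840)) = √((-2880 - 1440*1213) + (-2182350 + 1515840)) = √((-2880 - 1746720) - 666510) = √(-1749600 - 666510) = √(-2416110) = I*√2416110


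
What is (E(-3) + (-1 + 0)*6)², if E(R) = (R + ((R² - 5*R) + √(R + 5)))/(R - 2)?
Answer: (51 + √2)²/25 ≈ 109.89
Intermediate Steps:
E(R) = (R² + √(5 + R) - 4*R)/(-2 + R) (E(R) = (R + ((R² - 5*R) + √(5 + R)))/(-2 + R) = (R + (R² + √(5 + R) - 5*R))/(-2 + R) = (R² + √(5 + R) - 4*R)/(-2 + R))
(E(-3) + (-1 + 0)*6)² = (((-3)² + √(5 - 3) - 4*(-3))/(-2 - 3) + (-1 + 0)*6)² = ((9 + √2 + 12)/(-5) - 1*6)² = (-(21 + √2)/5 - 6)² = ((-21/5 - √2/5) - 6)² = (-51/5 - √2/5)²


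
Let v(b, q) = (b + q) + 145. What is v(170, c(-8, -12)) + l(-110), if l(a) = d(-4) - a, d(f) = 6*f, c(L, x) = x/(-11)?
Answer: 4423/11 ≈ 402.09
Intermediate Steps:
c(L, x) = -x/11 (c(L, x) = x*(-1/11) = -x/11)
v(b, q) = 145 + b + q
l(a) = -24 - a (l(a) = 6*(-4) - a = -24 - a)
v(170, c(-8, -12)) + l(-110) = (145 + 170 - 1/11*(-12)) + (-24 - 1*(-110)) = (145 + 170 + 12/11) + (-24 + 110) = 3477/11 + 86 = 4423/11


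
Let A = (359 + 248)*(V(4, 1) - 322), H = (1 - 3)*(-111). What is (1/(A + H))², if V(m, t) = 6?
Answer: 1/36706728100 ≈ 2.7243e-11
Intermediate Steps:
H = 222 (H = -2*(-111) = 222)
A = -191812 (A = (359 + 248)*(6 - 322) = 607*(-316) = -191812)
(1/(A + H))² = (1/(-191812 + 222))² = (1/(-191590))² = (-1/191590)² = 1/36706728100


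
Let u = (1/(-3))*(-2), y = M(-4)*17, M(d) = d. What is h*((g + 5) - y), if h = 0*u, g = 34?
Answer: 0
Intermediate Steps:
y = -68 (y = -4*17 = -68)
u = ⅔ (u = (1*(-⅓))*(-2) = -⅓*(-2) = ⅔ ≈ 0.66667)
h = 0 (h = 0*(⅔) = 0)
h*((g + 5) - y) = 0*((34 + 5) - 1*(-68)) = 0*(39 + 68) = 0*107 = 0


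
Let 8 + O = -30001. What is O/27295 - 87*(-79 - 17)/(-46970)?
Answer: -163749057/128204615 ≈ -1.2772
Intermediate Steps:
O = -30009 (O = -8 - 30001 = -30009)
O/27295 - 87*(-79 - 17)/(-46970) = -30009/27295 - 87*(-79 - 17)/(-46970) = -30009*1/27295 - 87*(-96)*(-1/46970) = -30009/27295 + 8352*(-1/46970) = -30009/27295 - 4176/23485 = -163749057/128204615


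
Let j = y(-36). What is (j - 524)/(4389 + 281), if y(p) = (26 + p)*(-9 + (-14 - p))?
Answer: -327/2335 ≈ -0.14004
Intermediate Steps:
y(p) = (-23 - p)*(26 + p) (y(p) = (26 + p)*(-23 - p) = (-23 - p)*(26 + p))
j = -130 (j = -598 - 1*(-36)² - 49*(-36) = -598 - 1*1296 + 1764 = -598 - 1296 + 1764 = -130)
(j - 524)/(4389 + 281) = (-130 - 524)/(4389 + 281) = -654/4670 = -654*1/4670 = -327/2335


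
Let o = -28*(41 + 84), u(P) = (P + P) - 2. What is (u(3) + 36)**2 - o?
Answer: 5100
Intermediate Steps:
u(P) = -2 + 2*P (u(P) = 2*P - 2 = -2 + 2*P)
o = -3500 (o = -28*125 = -3500)
(u(3) + 36)**2 - o = ((-2 + 2*3) + 36)**2 - 1*(-3500) = ((-2 + 6) + 36)**2 + 3500 = (4 + 36)**2 + 3500 = 40**2 + 3500 = 1600 + 3500 = 5100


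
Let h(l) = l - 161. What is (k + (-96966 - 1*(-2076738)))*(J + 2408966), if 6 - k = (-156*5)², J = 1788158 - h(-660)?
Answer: 5756969418210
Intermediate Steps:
h(l) = -161 + l
J = 1788979 (J = 1788158 - (-161 - 660) = 1788158 - 1*(-821) = 1788158 + 821 = 1788979)
k = -608394 (k = 6 - (-156*5)² = 6 - 1*(-780)² = 6 - 1*608400 = 6 - 608400 = -608394)
(k + (-96966 - 1*(-2076738)))*(J + 2408966) = (-608394 + (-96966 - 1*(-2076738)))*(1788979 + 2408966) = (-608394 + (-96966 + 2076738))*4197945 = (-608394 + 1979772)*4197945 = 1371378*4197945 = 5756969418210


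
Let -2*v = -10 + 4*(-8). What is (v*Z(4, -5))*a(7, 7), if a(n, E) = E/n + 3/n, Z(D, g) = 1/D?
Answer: 15/2 ≈ 7.5000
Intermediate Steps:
v = 21 (v = -(-10 + 4*(-8))/2 = -(-10 - 32)/2 = -1/2*(-42) = 21)
a(n, E) = 3/n + E/n
(v*Z(4, -5))*a(7, 7) = (21/4)*((3 + 7)/7) = (21*(1/4))*((1/7)*10) = (21/4)*(10/7) = 15/2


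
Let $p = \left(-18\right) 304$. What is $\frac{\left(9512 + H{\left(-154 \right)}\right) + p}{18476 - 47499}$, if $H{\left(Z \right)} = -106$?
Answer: $- \frac{3934}{29023} \approx -0.13555$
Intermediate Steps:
$p = -5472$
$\frac{\left(9512 + H{\left(-154 \right)}\right) + p}{18476 - 47499} = \frac{\left(9512 - 106\right) - 5472}{18476 - 47499} = \frac{9406 - 5472}{-29023} = 3934 \left(- \frac{1}{29023}\right) = - \frac{3934}{29023}$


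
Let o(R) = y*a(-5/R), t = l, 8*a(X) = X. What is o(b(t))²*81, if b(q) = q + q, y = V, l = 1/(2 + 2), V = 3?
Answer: 18225/16 ≈ 1139.1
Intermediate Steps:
l = ¼ (l = 1/4 = ¼ ≈ 0.25000)
a(X) = X/8
y = 3
t = ¼ ≈ 0.25000
b(q) = 2*q
o(R) = -15/(8*R) (o(R) = 3*((-5/R)/8) = 3*(-5/(8*R)) = -15/(8*R))
o(b(t))²*81 = (-15/(8*(2*(¼))))²*81 = (-15/(8*½))²*81 = (-15/8*2)²*81 = (-15/4)²*81 = (225/16)*81 = 18225/16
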